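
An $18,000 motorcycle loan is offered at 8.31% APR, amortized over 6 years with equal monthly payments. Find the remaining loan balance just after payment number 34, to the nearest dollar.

With monthly rate i = 8.31%/12 = 0.0069250, the balance after k of n payments is P · [(1+i)^n − (1+i)^k] / [(1+i)^n − 1].
(1+0.0069250)^72 = 1.64358779 and (1+0.0069250)^34 = 1.26445159, so the balance is 18,000 × (1.64358779 − 1.26445159) / (1.64358779 − 1) = $10,603.76.

$10,604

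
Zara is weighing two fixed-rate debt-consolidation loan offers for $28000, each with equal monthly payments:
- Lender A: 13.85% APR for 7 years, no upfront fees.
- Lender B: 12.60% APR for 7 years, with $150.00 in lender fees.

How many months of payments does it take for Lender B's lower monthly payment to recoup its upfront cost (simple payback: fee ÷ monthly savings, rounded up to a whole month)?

Lender A: at 13.85% the monthly rate is 0.0115417, so the payment is 28,000 × 0.0115417 / (1 − 1.0115417^−84) = $522.40.
Lender B: at 12.60% the monthly rate is 0.0105000, so the payment is 28,000 × 0.0105000 / (1 − 1.0105000^−84) = $503.31.
Monthly savings = $522.40 − $503.31 = $19.09.
Break-even = $150.00 / $19.09 = 7.86 → 8 months.

8 months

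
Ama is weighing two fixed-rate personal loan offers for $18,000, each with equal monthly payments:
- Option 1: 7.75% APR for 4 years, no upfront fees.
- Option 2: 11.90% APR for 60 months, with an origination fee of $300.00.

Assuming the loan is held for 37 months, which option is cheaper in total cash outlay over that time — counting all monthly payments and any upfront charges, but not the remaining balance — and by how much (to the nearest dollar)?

Option 2 by $1,100

Option 1: monthly rate = 7.75%/12 = 0.0064583; payment = 18,000 × 0.0064583 / (1 − (1+0.0064583)^−48) = $437.32.
Option 2: at 11.90% the monthly rate is 0.0099167, so the payment is 18,000 × 0.0099167 / (1 − 1.0099167^−60) = $399.49.
Over 37 months: Option 1 costs 37 × $437.32 = $16,180.84; Option 2 costs 37 × $399.49 + $300.00 = $15,081.13.
Option 2 is cheaper by $16,180.84 − $15,081.13 = $1,099.71.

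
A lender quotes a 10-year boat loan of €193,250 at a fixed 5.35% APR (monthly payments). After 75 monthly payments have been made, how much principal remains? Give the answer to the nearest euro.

With monthly rate i = 5.35%/12 = 0.0044583, the balance after k of n payments is P · [(1+i)^n − (1+i)^k] / [(1+i)^n − 1].
(1+0.0044583)^120 = 1.70541917 and (1+0.0044583)^75 = 1.39602907, so the balance is 193,250 × (1.70541917 − 1.39602907) / (1.70541917 − 1) = €84,757.60.

€84,758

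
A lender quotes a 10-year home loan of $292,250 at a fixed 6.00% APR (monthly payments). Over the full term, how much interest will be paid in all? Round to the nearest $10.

$97,100

Monthly rate = 6%/12 = 0.0050000; payment = 292,250 × 0.0050000 / (1 − (1+0.0050000)^−120) = $3,244.57.
Total paid = 120 × $3,244.57 = $389,348.40; interest = $389,348.40 − $292,250 = $97,098.40.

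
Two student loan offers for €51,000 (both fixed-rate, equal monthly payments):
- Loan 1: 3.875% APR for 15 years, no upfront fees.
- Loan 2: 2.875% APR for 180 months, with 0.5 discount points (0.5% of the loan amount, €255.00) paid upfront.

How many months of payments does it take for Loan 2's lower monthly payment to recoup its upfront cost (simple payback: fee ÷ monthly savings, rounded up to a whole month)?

11 months

Loan 1: monthly rate = 3.875%/12 = 0.0032292; payment = 51,000 × 0.0032292 / (1 − (1+0.0032292)^−180) = €374.05.
Loan 2: at 2.875% the monthly rate is 0.0023958, so the payment is 51,000 × 0.0023958 / (1 − 1.0023958^−180) = €349.14.
Monthly savings = €374.05 − €349.14 = €24.91.
Break-even = €255.00 / €24.91 = 10.24 → 11 months.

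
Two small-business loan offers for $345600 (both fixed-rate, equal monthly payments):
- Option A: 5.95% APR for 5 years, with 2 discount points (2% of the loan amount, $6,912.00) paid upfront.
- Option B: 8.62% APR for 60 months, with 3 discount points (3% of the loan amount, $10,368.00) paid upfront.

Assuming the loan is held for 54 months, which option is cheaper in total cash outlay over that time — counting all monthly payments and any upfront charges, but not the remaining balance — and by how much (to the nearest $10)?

Option A: at 5.95% the monthly rate is 0.0049583, so the payment is 345,600 × 0.0049583 / (1 − 1.0049583^−60) = $6,673.38.
Option B: monthly rate = 8.62%/12 = 0.0071833; payment = 345,600 × 0.0071833 / (1 − (1+0.0071833)^−60) = $7,110.52.
Over 54 months: Option A costs 54 × $6,673.38 + $6,912.00 = $367,274.52; Option B costs 54 × $7,110.52 + $10,368.00 = $394,336.08.
Option A is cheaper by $394,336.08 − $367,274.52 = $27,061.56.

Option A by $27,060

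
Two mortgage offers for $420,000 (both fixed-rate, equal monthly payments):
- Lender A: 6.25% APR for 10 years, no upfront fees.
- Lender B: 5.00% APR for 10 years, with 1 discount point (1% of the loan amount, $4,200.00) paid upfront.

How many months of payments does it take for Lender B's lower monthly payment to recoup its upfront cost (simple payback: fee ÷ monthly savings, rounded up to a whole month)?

Lender A: at 6.25% the monthly rate is 0.0052083, so the payment is 420,000 × 0.0052083 / (1 − 1.0052083^−120) = $4,715.76.
Lender B: monthly rate = 5%/12 = 0.0041667; payment = 420,000 × 0.0041667 / (1 − (1+0.0041667)^−120) = $4,454.75.
Monthly savings = $4,715.76 − $4,454.75 = $261.01.
Break-even = $4,200.00 / $261.01 = 16.09 → 17 months.

17 months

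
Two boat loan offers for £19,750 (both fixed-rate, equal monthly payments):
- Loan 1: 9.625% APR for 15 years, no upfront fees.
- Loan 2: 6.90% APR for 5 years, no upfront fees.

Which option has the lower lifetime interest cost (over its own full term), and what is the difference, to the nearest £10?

Loan 1: monthly rate = 9.625%/12 = 0.0080208; payment = 19,750 × 0.0080208 / (1 − (1+0.0080208)^−180) = £207.73.
Total interest on Loan 1 = 180 × £207.73 − £19,750 = £17,641.40.
Loan 2: monthly rate = 6.9%/12 = 0.0057500; payment = 19,750 × 0.0057500 / (1 − (1+0.0057500)^−60) = £390.14.
Total interest on Loan 2 = 60 × £390.14 − £19,750 = £3,658.40.
Loan 2 is lower by £13,983.00.

Loan 2 by £13,980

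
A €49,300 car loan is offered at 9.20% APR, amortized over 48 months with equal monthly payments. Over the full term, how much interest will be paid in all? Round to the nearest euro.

€9,813

At 9.20% the monthly rate is 0.0076667, so the payment is 49,300 × 0.0076667 / (1 − 1.0076667^−48) = €1,231.52.
Total paid = 48 × €1,231.52 = €59,112.96; interest = €59,112.96 − €49,300 = €9,812.96.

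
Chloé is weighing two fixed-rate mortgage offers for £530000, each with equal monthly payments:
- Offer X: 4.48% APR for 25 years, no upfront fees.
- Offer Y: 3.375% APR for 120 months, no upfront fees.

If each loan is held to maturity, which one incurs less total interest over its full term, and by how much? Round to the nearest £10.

Offer Y by £256,770

Offer X: at 4.48% the monthly rate is 0.0037333, so the payment is 530,000 × 0.0037333 / (1 − 1.0037333^−300) = £2,939.90.
Total interest on Offer X = 300 × £2,939.90 − £530,000 = £351,970.00.
Offer Y: at 3.375% the monthly rate is 0.0028125, so the payment is 530,000 × 0.0028125 / (1 − 1.0028125^−120) = £5,209.97.
Total interest on Offer Y = 120 × £5,209.97 − £530,000 = £95,196.40.
Offer Y is lower by £256,773.60.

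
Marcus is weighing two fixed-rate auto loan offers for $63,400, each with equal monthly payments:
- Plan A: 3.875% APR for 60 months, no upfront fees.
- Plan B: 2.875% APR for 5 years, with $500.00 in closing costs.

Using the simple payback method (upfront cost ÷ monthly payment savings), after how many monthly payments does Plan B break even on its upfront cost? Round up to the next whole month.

18 months

Plan A: monthly rate = 3.875%/12 = 0.0032292; payment = 63,400 × 0.0032292 / (1 − (1+0.0032292)^−60) = $1,164.03.
Plan B: at 2.875% the monthly rate is 0.0023958, so the payment is 63,400 × 0.0023958 / (1 − 1.0023958^−60) = $1,135.70.
Monthly savings = $1,164.03 − $1,135.70 = $28.33.
Break-even = $500.00 / $28.33 = 17.65 → 18 months.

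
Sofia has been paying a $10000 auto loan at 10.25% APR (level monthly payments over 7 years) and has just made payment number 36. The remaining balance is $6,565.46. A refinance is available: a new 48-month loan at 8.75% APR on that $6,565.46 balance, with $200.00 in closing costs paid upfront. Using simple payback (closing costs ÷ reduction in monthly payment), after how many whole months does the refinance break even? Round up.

43 months

Current payment = 10,000 × 10.25%/12 / (1 − (1+0.0085417)^−84) = $167.31.
Refinanced payment = 6,565.46 × 0.0072917 / (1 − (1+0.0072917)^−48) = $162.60.
Monthly savings = $167.31 − $162.60 = $4.71.
Break-even = $200.00 / $4.71 = 42.46 → 43 months.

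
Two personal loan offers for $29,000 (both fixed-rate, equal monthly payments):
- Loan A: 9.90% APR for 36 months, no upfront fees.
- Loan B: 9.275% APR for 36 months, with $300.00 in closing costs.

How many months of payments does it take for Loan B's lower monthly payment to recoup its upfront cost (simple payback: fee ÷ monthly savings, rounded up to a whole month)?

36 months

Loan A: monthly rate = 9.9%/12 = 0.0082500; payment = 29,000 × 0.0082500 / (1 − (1+0.0082500)^−36) = $934.39.
Loan B: at 9.275% the monthly rate is 0.0077292, so the payment is 29,000 × 0.0077292 / (1 − 1.0077292^−36) = $925.91.
Monthly savings = $934.39 − $925.91 = $8.48.
Break-even = $300.00 / $8.48 = 35.38 → 36 months.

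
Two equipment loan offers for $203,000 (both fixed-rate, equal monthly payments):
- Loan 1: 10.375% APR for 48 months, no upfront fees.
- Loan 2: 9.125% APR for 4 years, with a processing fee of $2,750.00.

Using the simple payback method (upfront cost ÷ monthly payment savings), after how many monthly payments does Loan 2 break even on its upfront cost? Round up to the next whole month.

Loan 1: monthly rate = 10.375%/12 = 0.0086458; payment = 203,000 × 0.0086458 / (1 − (1+0.0086458)^−48) = $5,185.24.
Loan 2: monthly rate = 9.125%/12 = 0.0076042; payment = 203,000 × 0.0076042 / (1 − (1+0.0076042)^−48) = $5,063.72.
Monthly savings = $5,185.24 − $5,063.72 = $121.52.
Break-even = $2,750.00 / $121.52 = 22.63 → 23 months.

23 months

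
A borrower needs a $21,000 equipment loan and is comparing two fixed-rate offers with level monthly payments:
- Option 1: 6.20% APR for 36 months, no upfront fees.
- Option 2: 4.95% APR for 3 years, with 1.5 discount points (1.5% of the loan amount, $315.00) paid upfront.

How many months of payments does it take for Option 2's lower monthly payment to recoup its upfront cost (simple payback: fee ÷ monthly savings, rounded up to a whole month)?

27 months

Option 1: at 6.20% the monthly rate is 0.0051667, so the payment is 21,000 × 0.0051667 / (1 − 1.0051667^−36) = $640.77.
Option 2: at 4.95% the monthly rate is 0.0041250, so the payment is 21,000 × 0.0041250 / (1 − 1.0041250^−36) = $628.92.
Monthly savings = $640.77 − $628.92 = $11.85.
Break-even = $315.00 / $11.85 = 26.58 → 27 months.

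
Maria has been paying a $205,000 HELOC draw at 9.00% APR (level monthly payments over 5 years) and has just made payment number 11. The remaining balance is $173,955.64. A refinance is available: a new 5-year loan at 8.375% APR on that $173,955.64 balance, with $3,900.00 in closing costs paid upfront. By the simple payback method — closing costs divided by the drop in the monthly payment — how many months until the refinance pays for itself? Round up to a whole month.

6 months

Current payment = 205,000 × 9%/12 / (1 − (1+0.0075000)^−60) = $4,255.46.
Refinanced payment = 173,955.64 × 0.0069792 / (1 − (1+0.0069792)^−60) = $3,558.50.
Monthly savings = $4,255.46 − $3,558.50 = $696.96.
Break-even = $3,900.00 / $696.96 = 5.60 → 6 months.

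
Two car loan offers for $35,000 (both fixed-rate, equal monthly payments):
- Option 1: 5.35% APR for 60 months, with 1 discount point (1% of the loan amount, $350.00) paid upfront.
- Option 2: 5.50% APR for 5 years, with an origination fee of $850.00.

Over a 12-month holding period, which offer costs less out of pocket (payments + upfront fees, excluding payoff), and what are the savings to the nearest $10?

Option 1 by $530

Option 1: at 5.35% the monthly rate is 0.0044583, so the payment is 35,000 × 0.0044583 / (1 − 1.0044583^−60) = $666.12.
Option 2: monthly rate = 5.5%/12 = 0.0045833; payment = 35,000 × 0.0045833 / (1 − (1+0.0045833)^−60) = $668.54.
Over 12 months: Option 1 costs 12 × $666.12 + $350.00 = $8,343.44; Option 2 costs 12 × $668.54 + $850.00 = $8,872.48.
Option 1 is cheaper by $8,872.48 − $8,343.44 = $529.04.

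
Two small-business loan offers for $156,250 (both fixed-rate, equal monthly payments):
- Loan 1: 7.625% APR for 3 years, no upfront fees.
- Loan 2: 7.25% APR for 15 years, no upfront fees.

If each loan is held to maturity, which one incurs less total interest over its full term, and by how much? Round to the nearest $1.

Loan 1 by $81,447

Loan 1: at 7.625% the monthly rate is 0.0063542, so the payment is 156,250 × 0.0063542 / (1 − 1.0063542^−36) = $4,869.32.
Total interest on Loan 1 = 36 × $4,869.32 − $156,250 = $19,045.52.
Loan 2: at 7.25% the monthly rate is 0.0060417, so the payment is 156,250 × 0.0060417 / (1 − 1.0060417^−180) = $1,426.35.
Total interest on Loan 2 = 180 × $1,426.35 − $156,250 = $100,493.00.
Loan 1 is lower by $81,447.48.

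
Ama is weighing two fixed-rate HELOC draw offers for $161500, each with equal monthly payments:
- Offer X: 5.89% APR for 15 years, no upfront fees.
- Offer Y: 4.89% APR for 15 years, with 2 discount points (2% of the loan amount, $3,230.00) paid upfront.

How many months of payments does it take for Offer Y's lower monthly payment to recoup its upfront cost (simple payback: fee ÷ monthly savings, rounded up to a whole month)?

Offer X: at 5.89% the monthly rate is 0.0049083, so the payment is 161,500 × 0.0049083 / (1 − 1.0049083^−180) = $1,353.25.
Offer Y: at 4.89% the monthly rate is 0.0040750, so the payment is 161,500 × 0.0040750 / (1 − 1.0040750^−180) = $1,267.90.
Monthly savings = $1,353.25 − $1,267.90 = $85.35.
Break-even = $3,230.00 / $85.35 = 37.84 → 38 months.

38 months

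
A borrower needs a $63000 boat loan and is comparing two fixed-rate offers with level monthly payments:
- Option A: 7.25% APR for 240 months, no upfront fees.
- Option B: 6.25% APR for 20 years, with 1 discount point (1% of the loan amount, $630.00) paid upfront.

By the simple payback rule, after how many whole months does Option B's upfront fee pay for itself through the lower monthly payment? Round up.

17 months

Option A: monthly rate = 7.25%/12 = 0.0060417; payment = 63,000 × 0.0060417 / (1 − (1+0.0060417)^−240) = $497.94.
Option B: monthly rate = 6.25%/12 = 0.0052083; payment = 63,000 × 0.0052083 / (1 − (1+0.0052083)^−240) = $460.48.
Monthly savings = $497.94 − $460.48 = $37.46.
Break-even = $630.00 / $37.46 = 16.82 → 17 months.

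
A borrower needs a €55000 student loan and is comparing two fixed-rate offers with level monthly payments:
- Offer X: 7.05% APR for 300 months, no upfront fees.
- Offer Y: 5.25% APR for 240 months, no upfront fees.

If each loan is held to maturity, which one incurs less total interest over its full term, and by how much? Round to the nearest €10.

Offer Y by €28,200

Offer X: monthly rate = 7.05%/12 = 0.0058750; payment = 55,000 × 0.0058750 / (1 − (1+0.0058750)^−300) = €390.48.
Total interest on Offer X = 300 × €390.48 − €55,000 = €62,144.00.
Offer Y: at 5.25% the monthly rate is 0.0043750, so the payment is 55,000 × 0.0043750 / (1 − 1.0043750^−240) = €370.61.
Total interest on Offer Y = 240 × €370.61 − €55,000 = €33,946.40.
Offer Y is lower by €28,197.60.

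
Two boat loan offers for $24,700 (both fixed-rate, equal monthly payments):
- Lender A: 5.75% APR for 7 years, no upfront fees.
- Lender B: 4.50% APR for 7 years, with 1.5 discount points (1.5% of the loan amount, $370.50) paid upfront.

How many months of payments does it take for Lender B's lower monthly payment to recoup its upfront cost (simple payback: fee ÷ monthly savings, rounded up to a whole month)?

Lender A: at 5.75% the monthly rate is 0.0047917, so the payment is 24,700 × 0.0047917 / (1 − 1.0047917^−84) = $357.88.
Lender B: monthly rate = 4.5%/12 = 0.0037500; payment = 24,700 × 0.0037500 / (1 − (1+0.0037500)^−84) = $343.33.
Monthly savings = $357.88 − $343.33 = $14.55.
Break-even = $370.50 / $14.55 = 25.46 → 26 months.

26 months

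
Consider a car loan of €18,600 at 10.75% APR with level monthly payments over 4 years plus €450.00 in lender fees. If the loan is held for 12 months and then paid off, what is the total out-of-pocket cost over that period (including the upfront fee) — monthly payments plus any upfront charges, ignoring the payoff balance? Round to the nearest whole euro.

€6,192

At 10.75% the monthly rate is 0.0089583, so the payment is 18,600 × 0.0089583 / (1 − 1.0089583^−48) = €478.47.
Total outlay = 12 × €478.47 + €450.00 = €6,191.64.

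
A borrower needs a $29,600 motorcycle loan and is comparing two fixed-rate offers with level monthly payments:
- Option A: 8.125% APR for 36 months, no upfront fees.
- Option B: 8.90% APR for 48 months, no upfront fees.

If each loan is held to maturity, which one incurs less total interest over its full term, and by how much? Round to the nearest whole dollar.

Option A: monthly rate = 8.125%/12 = 0.0067708; payment = 29,600 × 0.0067708 / (1 − (1+0.0067708)^−36) = $929.26.
Total interest on Option A = 36 × $929.26 − $29,600 = $3,853.36.
Option B: monthly rate = 8.9%/12 = 0.0074167; payment = 29,600 × 0.0074167 / (1 − (1+0.0074167)^−48) = $735.19.
Total interest on Option B = 48 × $735.19 − $29,600 = $5,689.12.
Option A is lower by $1,835.76.

Option A by $1,836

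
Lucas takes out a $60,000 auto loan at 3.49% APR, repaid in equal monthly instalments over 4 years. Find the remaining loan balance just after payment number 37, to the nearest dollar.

With monthly rate i = 3.49%/12 = 0.0029083, the balance after k of n payments is P · [(1+i)^n − (1+i)^k] / [(1+i)^n − 1].
(1+0.0029083)^48 = 1.14958084 and (1+0.0029083)^37 = 1.11343759, so the balance is 60,000 × (1.14958084 − 1.11343759) / (1.14958084 − 1) = $14,497.81.

$14,498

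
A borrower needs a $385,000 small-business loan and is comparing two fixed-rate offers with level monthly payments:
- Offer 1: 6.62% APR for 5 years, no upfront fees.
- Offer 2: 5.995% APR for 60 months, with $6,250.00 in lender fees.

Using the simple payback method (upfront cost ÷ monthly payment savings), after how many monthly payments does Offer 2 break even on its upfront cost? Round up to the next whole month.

56 months

Offer 1: at 6.62% the monthly rate is 0.0055167, so the payment is 385,000 × 0.0055167 / (1 − 1.0055167^−60) = $7,554.63.
Offer 2: monthly rate = 5.995%/12 = 0.0049958; payment = 385,000 × 0.0049958 / (1 − (1+0.0049958)^−60) = $7,442.23.
Monthly savings = $7,554.63 − $7,442.23 = $112.40.
Break-even = $6,250.00 / $112.40 = 55.60 → 56 months.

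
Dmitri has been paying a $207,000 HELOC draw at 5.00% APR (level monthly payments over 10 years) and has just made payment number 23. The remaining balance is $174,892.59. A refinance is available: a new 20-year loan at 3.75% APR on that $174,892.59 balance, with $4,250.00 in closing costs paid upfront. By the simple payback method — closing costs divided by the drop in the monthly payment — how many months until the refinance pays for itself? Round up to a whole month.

Current payment = 207,000 × 5%/12 / (1 − (1+0.0041667)^−120) = $2,195.56.
Refinanced payment = 174,892.59 × 0.0031250 / (1 − (1+0.0031250)^−240) = $1,036.92.
Monthly savings = $2,195.56 − $1,036.92 = $1,158.64.
Break-even = $4,250.00 / $1,158.64 = 3.67 → 4 months.

4 months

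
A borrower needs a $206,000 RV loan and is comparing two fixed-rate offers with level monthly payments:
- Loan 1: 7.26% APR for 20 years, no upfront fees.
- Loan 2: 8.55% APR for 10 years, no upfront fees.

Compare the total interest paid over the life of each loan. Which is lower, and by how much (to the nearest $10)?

Loan 1: monthly rate = 7.26%/12 = 0.0060500; payment = 206,000 × 0.0060500 / (1 − (1+0.0060500)^−240) = $1,629.42.
Total interest on Loan 1 = 240 × $1,629.42 − $206,000 = $185,060.80.
Loan 2: at 8.55% the monthly rate is 0.0071250, so the payment is 206,000 × 0.0071250 / (1 − 1.0071250^−120) = $2,559.62.
Total interest on Loan 2 = 120 × $2,559.62 − $206,000 = $101,154.40.
Loan 2 is lower by $83,906.40.

Loan 2 by $83,910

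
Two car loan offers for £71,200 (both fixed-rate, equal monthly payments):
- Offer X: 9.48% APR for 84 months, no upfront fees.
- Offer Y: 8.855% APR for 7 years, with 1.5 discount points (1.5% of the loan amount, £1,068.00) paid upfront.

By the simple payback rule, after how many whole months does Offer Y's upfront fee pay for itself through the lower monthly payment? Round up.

Offer X: at 9.48% the monthly rate is 0.0079000, so the payment is 71,200 × 0.0079000 / (1 − 1.0079000^−84) = £1,162.96.
Offer Y: at 8.855% the monthly rate is 0.0073792, so the payment is 71,200 × 0.0073792 / (1 − 1.0073792^−84) = £1,140.31.
Monthly savings = £1,162.96 − £1,140.31 = £22.65.
Break-even = £1,068.00 / £22.65 = 47.15 → 48 months.

48 months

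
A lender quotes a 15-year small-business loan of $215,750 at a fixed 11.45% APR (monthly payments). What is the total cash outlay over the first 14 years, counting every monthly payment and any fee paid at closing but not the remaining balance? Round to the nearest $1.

Monthly rate = 11.45%/12 = 0.0095417; payment = 215,750 × 0.0095417 / (1 − (1+0.0095417)^−180) = $2,513.52.
Total outlay = 168 × $2,513.52 = $422,271.36.

$422,271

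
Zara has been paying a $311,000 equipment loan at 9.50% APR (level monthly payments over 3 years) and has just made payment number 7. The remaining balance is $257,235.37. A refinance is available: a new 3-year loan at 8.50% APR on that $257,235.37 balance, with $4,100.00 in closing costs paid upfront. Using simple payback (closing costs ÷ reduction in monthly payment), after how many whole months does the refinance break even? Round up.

3 months

Current payment = 311,000 × 9.5%/12 / (1 − (1+0.0079167)^−36) = $9,962.25.
Refinanced payment = 257,235.37 × 0.0070833 / (1 − (1+0.0070833)^−36) = $8,120.29.
Monthly savings = $9,962.25 − $8,120.29 = $1,841.96.
Break-even = $4,100.00 / $1,841.96 = 2.23 → 3 months.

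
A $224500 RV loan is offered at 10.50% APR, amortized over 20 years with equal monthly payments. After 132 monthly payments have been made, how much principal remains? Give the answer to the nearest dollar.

With monthly rate i = 10.5%/12 = 0.0087500, the balance after k of n payments is P · [(1+i)^n − (1+i)^k] / [(1+i)^n − 1].
(1+0.0087500)^240 = 8.09191767 and (1+0.0087500)^132 = 3.15811762, so the balance is 224,500 × (8.09191767 − 3.15811762) / (8.09191767 − 1) = $156,183.16.

$156,183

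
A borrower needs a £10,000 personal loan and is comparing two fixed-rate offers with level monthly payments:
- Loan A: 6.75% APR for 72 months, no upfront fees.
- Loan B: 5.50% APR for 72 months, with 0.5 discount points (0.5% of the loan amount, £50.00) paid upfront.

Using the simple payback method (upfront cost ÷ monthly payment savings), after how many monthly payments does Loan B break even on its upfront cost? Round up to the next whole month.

Loan A: monthly rate = 6.75%/12 = 0.0056250; payment = 10,000 × 0.0056250 / (1 − (1+0.0056250)^−72) = £169.29.
Loan B: at 5.50% the monthly rate is 0.0045833, so the payment is 10,000 × 0.0045833 / (1 − 1.0045833^−72) = £163.38.
Monthly savings = £169.29 − £163.38 = £5.91.
Break-even = £50.00 / £5.91 = 8.46 → 9 months.

9 months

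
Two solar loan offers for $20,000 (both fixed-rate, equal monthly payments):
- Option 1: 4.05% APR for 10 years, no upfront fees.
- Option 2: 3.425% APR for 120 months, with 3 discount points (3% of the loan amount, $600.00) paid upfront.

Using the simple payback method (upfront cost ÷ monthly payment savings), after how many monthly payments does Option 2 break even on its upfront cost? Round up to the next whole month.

102 months

Option 1: monthly rate = 4.05%/12 = 0.0033750; payment = 20,000 × 0.0033750 / (1 − (1+0.0033750)^−120) = $202.97.
Option 2: at 3.425% the monthly rate is 0.0028542, so the payment is 20,000 × 0.0028542 / (1 − 1.0028542^−120) = $197.07.
Monthly savings = $202.97 − $197.07 = $5.90.
Break-even = $600.00 / $5.90 = 101.69 → 102 months.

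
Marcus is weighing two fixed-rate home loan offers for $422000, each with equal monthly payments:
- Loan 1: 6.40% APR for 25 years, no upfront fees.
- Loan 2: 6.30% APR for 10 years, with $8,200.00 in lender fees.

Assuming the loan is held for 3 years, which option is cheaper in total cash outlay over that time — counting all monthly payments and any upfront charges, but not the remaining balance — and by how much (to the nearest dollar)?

Loan 1: monthly rate = 6.4%/12 = 0.0053333; payment = 422,000 × 0.0053333 / (1 − (1+0.0053333)^−300) = $2,823.06.
Loan 2: at 6.30% the monthly rate is 0.0052500, so the payment is 422,000 × 0.0052500 / (1 − 1.0052500^−120) = $4,748.89.
Over 36 months: Loan 1 costs 36 × $2,823.06 = $101,630.16; Loan 2 costs 36 × $4,748.89 + $8,200.00 = $179,160.04.
Loan 1 is cheaper by $179,160.04 − $101,630.16 = $77,529.88.

Loan 1 by $77,530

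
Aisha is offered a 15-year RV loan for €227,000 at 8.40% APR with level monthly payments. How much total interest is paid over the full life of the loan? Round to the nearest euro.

€172,973

Monthly rate = 8.4%/12 = 0.0070000; payment = 227,000 × 0.0070000 / (1 − (1+0.0070000)^−180) = €2,222.07.
Total paid = 180 × €2,222.07 = €399,972.60; interest = €399,972.60 − €227,000 = €172,972.60.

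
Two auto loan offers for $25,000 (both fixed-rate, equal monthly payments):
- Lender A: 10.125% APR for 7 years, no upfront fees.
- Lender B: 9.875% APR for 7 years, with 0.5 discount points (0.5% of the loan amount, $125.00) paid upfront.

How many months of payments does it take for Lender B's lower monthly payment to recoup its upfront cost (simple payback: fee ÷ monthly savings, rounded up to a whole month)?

Lender A: at 10.125% the monthly rate is 0.0084375, so the payment is 25,000 × 0.0084375 / (1 − 1.0084375^−84) = $416.65.
Lender B: monthly rate = 9.875%/12 = 0.0082292; payment = 25,000 × 0.0082292 / (1 − (1+0.0082292)^−84) = $413.42.
Monthly savings = $416.65 − $413.42 = $3.23.
Break-even = $125.00 / $3.23 = 38.70 → 39 months.

39 months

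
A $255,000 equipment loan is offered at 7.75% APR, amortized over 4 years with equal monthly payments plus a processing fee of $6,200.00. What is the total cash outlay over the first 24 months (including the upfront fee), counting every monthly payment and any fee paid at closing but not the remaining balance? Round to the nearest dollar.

$154,890

At 7.75% the monthly rate is 0.0064583, so the payment is 255,000 × 0.0064583 / (1 − 1.0064583^−48) = $6,195.41.
Total outlay = 24 × $6,195.41 + $6,200.00 = $154,889.84.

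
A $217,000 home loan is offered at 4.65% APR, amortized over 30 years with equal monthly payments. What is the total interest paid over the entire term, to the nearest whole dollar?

Monthly rate = 4.65%/12 = 0.0038750; payment = 217,000 × 0.0038750 / (1 − (1+0.0038750)^−360) = $1,118.93.
Total paid = 360 × $1,118.93 = $402,814.80; interest = $402,814.80 − $217,000 = $185,814.80.

$185,815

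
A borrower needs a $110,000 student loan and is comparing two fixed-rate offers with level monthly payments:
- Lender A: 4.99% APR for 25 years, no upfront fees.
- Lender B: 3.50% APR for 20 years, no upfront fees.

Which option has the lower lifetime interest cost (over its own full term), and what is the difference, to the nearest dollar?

Lender A: at 4.99% the monthly rate is 0.0041583, so the payment is 110,000 × 0.0041583 / (1 − 1.0041583^−300) = $642.41.
Total interest on Lender A = 300 × $642.41 − $110,000 = $82,723.00.
Lender B: at 3.50% the monthly rate is 0.0029167, so the payment is 110,000 × 0.0029167 / (1 − 1.0029167^−240) = $637.96.
Total interest on Lender B = 240 × $637.96 − $110,000 = $43,110.40.
Lender B is lower by $39,612.60.

Lender B by $39,613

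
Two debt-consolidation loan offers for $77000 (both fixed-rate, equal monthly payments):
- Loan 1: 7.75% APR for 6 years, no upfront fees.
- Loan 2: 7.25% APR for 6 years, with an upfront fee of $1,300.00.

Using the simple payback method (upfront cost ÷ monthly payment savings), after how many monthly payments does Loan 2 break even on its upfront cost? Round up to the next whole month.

Loan 1: monthly rate = 7.75%/12 = 0.0064583; payment = 77,000 × 0.0064583 / (1 − (1+0.0064583)^−72) = $1,340.68.
Loan 2: at 7.25% the monthly rate is 0.0060417, so the payment is 77,000 × 0.0060417 / (1 − 1.0060417^−72) = $1,322.04.
Monthly savings = $1,340.68 − $1,322.04 = $18.64.
Break-even = $1,300.00 / $18.64 = 69.74 → 70 months.

70 months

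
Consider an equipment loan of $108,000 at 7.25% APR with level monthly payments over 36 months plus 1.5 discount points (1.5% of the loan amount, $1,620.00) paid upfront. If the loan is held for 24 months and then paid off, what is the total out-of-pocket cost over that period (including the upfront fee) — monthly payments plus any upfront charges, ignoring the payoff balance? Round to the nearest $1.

$81,950

At 7.25% the monthly rate is 0.0060417, so the payment is 108,000 × 0.0060417 / (1 − 1.0060417^−36) = $3,347.09.
Total outlay = 24 × $3,347.09 + $1,620.00 = $81,950.16.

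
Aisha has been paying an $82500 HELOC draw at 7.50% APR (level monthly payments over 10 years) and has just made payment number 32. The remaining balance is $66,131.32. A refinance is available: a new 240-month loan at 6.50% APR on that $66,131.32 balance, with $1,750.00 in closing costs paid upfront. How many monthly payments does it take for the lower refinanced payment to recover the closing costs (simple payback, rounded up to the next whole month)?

Current payment = 82,500 × 7.5%/12 / (1 − (1+0.0062500)^−120) = $979.29.
Refinanced payment = 66,131.32 × 0.0054167 / (1 − (1+0.0054167)^−240) = $493.06.
Monthly savings = $979.29 − $493.06 = $486.23.
Break-even = $1,750.00 / $486.23 = 3.60 → 4 months.

4 months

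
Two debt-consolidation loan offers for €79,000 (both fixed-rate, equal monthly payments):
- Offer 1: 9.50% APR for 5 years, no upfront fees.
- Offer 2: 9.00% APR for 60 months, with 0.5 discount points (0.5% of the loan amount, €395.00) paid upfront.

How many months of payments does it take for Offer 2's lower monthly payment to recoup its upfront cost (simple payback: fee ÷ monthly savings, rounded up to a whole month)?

Offer 1: monthly rate = 9.5%/12 = 0.0079167; payment = 79,000 × 0.0079167 / (1 − (1+0.0079167)^−60) = €1,659.15.
Offer 2: at 9.00% the monthly rate is 0.0075000, so the payment is 79,000 × 0.0075000 / (1 − 1.0075000^−60) = €1,639.91.
Monthly savings = €1,659.15 − €1,639.91 = €19.24.
Break-even = €395.00 / €19.24 = 20.53 → 21 months.

21 months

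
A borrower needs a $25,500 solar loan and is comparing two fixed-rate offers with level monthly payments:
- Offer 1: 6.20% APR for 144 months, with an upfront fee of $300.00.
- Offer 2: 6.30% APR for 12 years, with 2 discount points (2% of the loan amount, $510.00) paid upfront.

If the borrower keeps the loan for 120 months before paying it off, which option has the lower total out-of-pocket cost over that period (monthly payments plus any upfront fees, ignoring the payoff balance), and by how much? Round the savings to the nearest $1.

Offer 1: monthly rate = 6.2%/12 = 0.0051667; payment = 25,500 × 0.0051667 / (1 − (1+0.0051667)^−144) = $251.49.
Offer 2: monthly rate = 6.3%/12 = 0.0052500; payment = 25,500 × 0.0052500 / (1 − (1+0.0052500)^−144) = $252.82.
Over 120 months: Offer 1 costs 120 × $251.49 + $300.00 = $30,478.80; Offer 2 costs 120 × $252.82 + $510.00 = $30,848.40.
Offer 1 is cheaper by $30,848.40 − $30,478.80 = $369.60.

Offer 1 by $370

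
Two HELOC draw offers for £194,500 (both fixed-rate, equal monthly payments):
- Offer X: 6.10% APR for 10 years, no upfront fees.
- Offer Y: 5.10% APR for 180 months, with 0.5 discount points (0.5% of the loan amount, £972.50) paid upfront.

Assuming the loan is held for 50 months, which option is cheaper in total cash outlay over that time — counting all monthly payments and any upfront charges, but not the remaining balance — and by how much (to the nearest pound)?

Offer X: monthly rate = 6.1%/12 = 0.0050833; payment = 194,500 × 0.0050833 / (1 − (1+0.0050833)^−120) = £2,169.13.
Offer Y: at 5.10% the monthly rate is 0.0042500, so the payment is 194,500 × 0.0042500 / (1 − 1.0042500^−180) = £1,548.24.
Over 50 months: Offer X costs 50 × £2,169.13 = £108,456.50; Offer Y costs 50 × £1,548.24 + £972.50 = £78,384.50.
Offer Y is cheaper by £108,456.50 − £78,384.50 = £30,072.00.

Offer Y by £30,072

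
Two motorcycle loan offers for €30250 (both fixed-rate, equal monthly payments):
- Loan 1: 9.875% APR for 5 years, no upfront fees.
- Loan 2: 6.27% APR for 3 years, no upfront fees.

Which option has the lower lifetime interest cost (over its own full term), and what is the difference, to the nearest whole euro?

Loan 1: monthly rate = 9.875%/12 = 0.0082292; payment = 30,250 × 0.0082292 / (1 − (1+0.0082292)^−60) = €640.86.
Total interest on Loan 1 = 60 × €640.86 − €30,250 = €8,201.60.
Loan 2: monthly rate = 6.27%/12 = 0.0052250; payment = 30,250 × 0.0052250 / (1 − (1+0.0052250)^−36) = €923.97.
Total interest on Loan 2 = 36 × €923.97 − €30,250 = €3,012.92.
Loan 2 is lower by €5,188.68.

Loan 2 by €5,189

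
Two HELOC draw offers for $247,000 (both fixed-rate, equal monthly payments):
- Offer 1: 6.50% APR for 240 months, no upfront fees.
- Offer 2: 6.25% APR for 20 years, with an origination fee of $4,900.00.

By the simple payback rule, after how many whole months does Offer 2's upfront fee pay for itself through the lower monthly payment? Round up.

136 months

Offer 1: monthly rate = 6.5%/12 = 0.0054167; payment = 247,000 × 0.0054167 / (1 − (1+0.0054167)^−240) = $1,841.57.
Offer 2: at 6.25% the monthly rate is 0.0052083, so the payment is 247,000 × 0.0052083 / (1 − 1.0052083^−240) = $1,805.39.
Monthly savings = $1,841.57 − $1,805.39 = $36.18.
Break-even = $4,900.00 / $36.18 = 135.43 → 136 months.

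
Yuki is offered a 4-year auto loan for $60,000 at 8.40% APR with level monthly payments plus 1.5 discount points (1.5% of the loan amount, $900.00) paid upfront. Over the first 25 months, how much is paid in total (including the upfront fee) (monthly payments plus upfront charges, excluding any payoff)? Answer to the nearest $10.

$37,800

Monthly rate = 8.4%/12 = 0.0070000; payment = 60,000 × 0.0070000 / (1 − (1+0.0070000)^−48) = $1,476.07.
Total outlay = 25 × $1,476.07 + $900.00 = $37,801.75.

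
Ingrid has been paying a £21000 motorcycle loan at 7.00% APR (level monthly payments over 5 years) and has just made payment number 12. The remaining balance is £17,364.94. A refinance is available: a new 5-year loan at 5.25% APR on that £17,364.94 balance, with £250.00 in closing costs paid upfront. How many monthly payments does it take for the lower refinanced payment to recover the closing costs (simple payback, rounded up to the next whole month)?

3 months

Current payment = 21,000 × 7%/12 / (1 − (1+0.0058333)^−60) = £415.83.
Refinanced payment = 17,364.94 × 0.0043750 / (1 − (1+0.0043750)^−60) = £329.69.
Monthly savings = £415.83 − £329.69 = £86.14.
Break-even = £250.00 / £86.14 = 2.90 → 3 months.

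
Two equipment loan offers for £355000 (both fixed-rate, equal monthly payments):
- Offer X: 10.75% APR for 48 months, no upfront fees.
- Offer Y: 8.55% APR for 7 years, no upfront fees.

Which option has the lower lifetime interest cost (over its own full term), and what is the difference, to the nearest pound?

Offer X: monthly rate = 10.75%/12 = 0.0089583; payment = 355,000 × 0.0089583 / (1 − (1+0.0089583)^−48) = £9,132.12.
Total interest on Offer X = 48 × £9,132.12 − £355,000 = £83,341.76.
Offer Y: monthly rate = 8.55%/12 = 0.0071250; payment = 355,000 × 0.0071250 / (1 − (1+0.0071250)^−84) = £5,630.88.
Total interest on Offer Y = 84 × £5,630.88 − £355,000 = £117,993.92.
Offer X is lower by £34,652.16.

Offer X by £34,652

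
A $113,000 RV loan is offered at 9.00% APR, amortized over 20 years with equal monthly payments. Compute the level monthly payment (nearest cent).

Monthly rate = 9%/12 = 0.0075000; payment = 113,000 × 0.0075000 / (1 − (1+0.0075000)^−240) = $1,016.69.

$1,016.69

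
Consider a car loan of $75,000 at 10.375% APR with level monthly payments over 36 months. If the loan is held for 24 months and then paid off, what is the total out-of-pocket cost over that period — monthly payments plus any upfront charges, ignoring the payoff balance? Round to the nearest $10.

At 10.375% the monthly rate is 0.0086458, so the payment is 75,000 × 0.0086458 / (1 − 1.0086458^−36) = $2,433.27.
Total outlay = 24 × $2,433.27 = $58,398.48.

$58,400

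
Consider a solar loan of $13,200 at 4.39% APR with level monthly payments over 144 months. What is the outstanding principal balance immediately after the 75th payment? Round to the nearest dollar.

With monthly rate i = 4.39%/12 = 0.0036583, the balance after k of n payments is P · [(1+i)^n − (1+i)^k] / [(1+i)^n − 1].
(1+0.0036583)^144 = 1.69187730 and (1+0.0036583)^75 = 1.31504955, so the balance is 13,200 × (1.69187730 − 1.31504955) / (1.69187730 − 1) = $7,189.32.

$7,189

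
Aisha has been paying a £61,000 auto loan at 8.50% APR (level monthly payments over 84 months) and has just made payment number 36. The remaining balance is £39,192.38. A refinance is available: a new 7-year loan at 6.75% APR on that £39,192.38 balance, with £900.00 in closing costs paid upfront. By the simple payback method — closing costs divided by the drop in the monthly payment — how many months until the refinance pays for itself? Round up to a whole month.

Current payment = 61,000 × 8.5%/12 / (1 − (1+0.0070833)^−84) = £966.03.
Refinanced payment = 39,192.38 × 0.0056250 / (1 − (1+0.0056250)^−84) = £586.74.
Monthly savings = £966.03 − £586.74 = £379.29.
Break-even = £900.00 / £379.29 = 2.37 → 3 months.

3 months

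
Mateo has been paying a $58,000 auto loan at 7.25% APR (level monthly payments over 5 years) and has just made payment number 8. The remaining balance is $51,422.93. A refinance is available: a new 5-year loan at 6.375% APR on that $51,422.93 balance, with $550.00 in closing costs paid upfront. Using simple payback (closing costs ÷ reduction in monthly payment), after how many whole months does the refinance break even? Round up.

4 months

Current payment = 58,000 × 7.25%/12 / (1 − (1+0.0060417)^−60) = $1,155.32.
Refinanced payment = 51,422.93 × 0.0053125 / (1 − (1+0.0053125)^−60) = $1,003.14.
Monthly savings = $1,155.32 − $1,003.14 = $152.18.
Break-even = $550.00 / $152.18 = 3.61 → 4 months.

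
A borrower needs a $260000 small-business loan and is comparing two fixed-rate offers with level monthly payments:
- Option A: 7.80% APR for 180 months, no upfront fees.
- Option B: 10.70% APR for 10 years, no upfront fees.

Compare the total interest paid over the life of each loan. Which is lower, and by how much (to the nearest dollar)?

Option A: monthly rate = 7.8%/12 = 0.0065000; payment = 260,000 × 0.0065000 / (1 − (1+0.0065000)^−180) = $2,454.77.
Total interest on Option A = 180 × $2,454.77 − $260,000 = $181,858.60.
Option B: at 10.70% the monthly rate is 0.0089167, so the payment is 260,000 × 0.0089167 / (1 − 1.0089167^−120) = $3,537.49.
Total interest on Option B = 120 × $3,537.49 − $260,000 = $164,498.80.
Option B is lower by $17,359.80.

Option B by $17,360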